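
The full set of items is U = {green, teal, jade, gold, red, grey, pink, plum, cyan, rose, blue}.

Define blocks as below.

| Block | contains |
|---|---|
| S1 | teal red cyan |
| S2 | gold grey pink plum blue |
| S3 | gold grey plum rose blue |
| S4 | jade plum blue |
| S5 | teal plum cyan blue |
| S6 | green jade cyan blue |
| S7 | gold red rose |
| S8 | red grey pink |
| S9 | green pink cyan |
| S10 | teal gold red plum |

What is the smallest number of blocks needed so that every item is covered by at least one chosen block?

4

S3, S5, S6, and S8 cover everything between them: the union {green, teal, jade, gold, red, grey, pink, plum, cyan, rose, blue} is all of U.
No 3 of the 10 blocks cover everything (all 120 combinations miss at least one item), so 4 is optimal.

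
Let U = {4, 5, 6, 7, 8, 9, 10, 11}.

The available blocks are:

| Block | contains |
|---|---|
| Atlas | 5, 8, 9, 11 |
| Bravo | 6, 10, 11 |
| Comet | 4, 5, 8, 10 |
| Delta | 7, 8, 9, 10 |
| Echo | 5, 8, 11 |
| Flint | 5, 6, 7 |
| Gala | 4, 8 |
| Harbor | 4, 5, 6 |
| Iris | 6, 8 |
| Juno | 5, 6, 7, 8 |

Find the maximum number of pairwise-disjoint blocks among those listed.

2

Flint, Gala are pairwise disjoint (Flint={5,6,7}; Gala={4,8}).
Every remaining block overlaps one of these, and no 3 of the listed blocks are pairwise disjoint, so 2 is the maximum.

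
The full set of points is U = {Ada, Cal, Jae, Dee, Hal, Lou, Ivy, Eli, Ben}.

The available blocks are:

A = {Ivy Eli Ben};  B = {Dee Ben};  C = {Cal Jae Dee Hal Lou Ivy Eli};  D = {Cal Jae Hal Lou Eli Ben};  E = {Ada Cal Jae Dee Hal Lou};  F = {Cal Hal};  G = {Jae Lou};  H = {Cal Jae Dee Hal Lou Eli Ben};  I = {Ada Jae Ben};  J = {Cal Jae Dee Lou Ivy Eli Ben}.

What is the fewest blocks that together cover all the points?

2

C and I together: C ∪ I = {Ada, Cal, Jae, Dee, Hal, Lou, Ivy, Eli, Ben} — every point is covered.
No single block has all 9 points (the largest, C, has 7), so 2 is optimal.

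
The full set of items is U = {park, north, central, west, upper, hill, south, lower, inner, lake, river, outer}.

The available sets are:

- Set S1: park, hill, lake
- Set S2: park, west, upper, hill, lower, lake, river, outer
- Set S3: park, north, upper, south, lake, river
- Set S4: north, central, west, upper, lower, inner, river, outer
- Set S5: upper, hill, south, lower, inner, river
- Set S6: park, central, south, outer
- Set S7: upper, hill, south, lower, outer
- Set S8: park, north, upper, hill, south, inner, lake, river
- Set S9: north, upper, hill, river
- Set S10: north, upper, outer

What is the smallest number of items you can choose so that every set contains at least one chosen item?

2

The 2 items {park, upper} hit every set.
The sets S1, S4 are pairwise disjoint, so any hitting set needs a separate item for each — at least 2. Hence 2 is optimal.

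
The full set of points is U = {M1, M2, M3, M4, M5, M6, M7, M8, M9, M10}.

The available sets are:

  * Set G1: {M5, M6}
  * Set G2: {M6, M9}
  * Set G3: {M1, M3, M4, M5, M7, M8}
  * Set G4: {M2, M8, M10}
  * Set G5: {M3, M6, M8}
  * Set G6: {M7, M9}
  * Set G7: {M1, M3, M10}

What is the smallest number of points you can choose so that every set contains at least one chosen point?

H = {M6, M7, M10} meets every set (each contains at least one member of H), and |H| = 3.
The sets G1, G6, G7 are pairwise disjoint, so any hitting set needs a separate point for each — at least 3. Hence 3 is optimal.

3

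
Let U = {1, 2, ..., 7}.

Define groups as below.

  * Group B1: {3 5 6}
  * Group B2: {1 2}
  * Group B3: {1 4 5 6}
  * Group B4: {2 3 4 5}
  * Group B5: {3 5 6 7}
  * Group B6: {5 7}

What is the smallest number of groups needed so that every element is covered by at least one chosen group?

B2 and B4 and B5 together: B2 ∪ B4 ∪ B5 = {1, 2, 3, 4, 5, 6, 7} — every element is covered.
No 2 of the 6 groups cover everything (all 15 combinations miss at least one element), so 3 is optimal.

3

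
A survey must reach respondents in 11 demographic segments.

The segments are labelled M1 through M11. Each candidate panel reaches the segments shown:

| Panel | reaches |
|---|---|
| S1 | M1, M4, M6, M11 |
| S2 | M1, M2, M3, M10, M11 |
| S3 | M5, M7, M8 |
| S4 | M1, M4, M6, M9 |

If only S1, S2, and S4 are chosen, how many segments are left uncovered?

Union of S1, S2, S4 = {M1, M2, M3, M4, M6, M9, M10, M11}.
Not covered: M5, M7, M8 — 3 segments.

3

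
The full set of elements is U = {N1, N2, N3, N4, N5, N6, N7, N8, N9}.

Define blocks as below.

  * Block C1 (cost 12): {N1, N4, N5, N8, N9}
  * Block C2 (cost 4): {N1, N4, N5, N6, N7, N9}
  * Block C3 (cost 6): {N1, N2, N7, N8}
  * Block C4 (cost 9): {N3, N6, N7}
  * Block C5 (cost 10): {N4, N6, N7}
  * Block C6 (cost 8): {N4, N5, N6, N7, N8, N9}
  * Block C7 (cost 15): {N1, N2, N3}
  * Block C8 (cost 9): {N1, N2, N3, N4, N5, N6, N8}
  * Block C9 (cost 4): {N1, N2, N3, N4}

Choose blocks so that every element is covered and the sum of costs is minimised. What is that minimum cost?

12

C6, C9 together cover every element (C6 ∪ C9 = {N1, N2, N3, N4, N5, N6, N7, N8, N9}); total cost 8 + 4 = 12.
The greedy pick C2, C9, C3 costs 14; no covering selection beats 12.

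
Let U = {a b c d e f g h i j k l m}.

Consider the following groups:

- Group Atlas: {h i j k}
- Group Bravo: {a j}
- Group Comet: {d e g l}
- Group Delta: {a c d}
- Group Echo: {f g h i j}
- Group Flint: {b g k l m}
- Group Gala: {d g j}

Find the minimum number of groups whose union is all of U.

4

Comet and Delta and Echo and Flint together: Comet ∪ Delta ∪ Echo ∪ Flint = {a, b, c, d, e, f, g, h, i, j, k, l, m} — every point is covered.
Only Comet contains e, so Comet is forced; the remaining 9 points need at least 3 more groups (each remaining group adds at most 4) — so at least 4 groups are needed, and 4 is optimal.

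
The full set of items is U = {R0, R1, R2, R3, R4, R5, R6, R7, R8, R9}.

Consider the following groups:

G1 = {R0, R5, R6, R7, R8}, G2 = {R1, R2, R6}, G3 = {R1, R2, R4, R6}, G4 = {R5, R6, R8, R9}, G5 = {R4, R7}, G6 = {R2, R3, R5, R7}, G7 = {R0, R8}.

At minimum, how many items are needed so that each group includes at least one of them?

3

H = {R2, R4, R8} meets every group (each contains at least one member of H), and |H| = 3.
The groups G2, G5, G7 are pairwise disjoint, so any hitting set needs a separate item for each — at least 3. Hence 3 is optimal.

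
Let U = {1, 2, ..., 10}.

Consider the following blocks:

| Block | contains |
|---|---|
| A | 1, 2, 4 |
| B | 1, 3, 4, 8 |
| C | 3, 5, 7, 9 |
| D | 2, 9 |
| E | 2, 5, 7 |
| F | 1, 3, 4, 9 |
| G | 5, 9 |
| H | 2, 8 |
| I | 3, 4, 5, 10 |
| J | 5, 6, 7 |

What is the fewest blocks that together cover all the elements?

4

Take {F, H, I, J}. Their union is {1, 2, 3, 4, 5, 6, 7, 8, 9, 10}, which is all 10 elements.
Only I contains 10, so I is forced; the remaining 6 elements need at least 3 more blocks (each remaining block adds at most 2) — so at least 4 blocks are needed, and 4 is optimal.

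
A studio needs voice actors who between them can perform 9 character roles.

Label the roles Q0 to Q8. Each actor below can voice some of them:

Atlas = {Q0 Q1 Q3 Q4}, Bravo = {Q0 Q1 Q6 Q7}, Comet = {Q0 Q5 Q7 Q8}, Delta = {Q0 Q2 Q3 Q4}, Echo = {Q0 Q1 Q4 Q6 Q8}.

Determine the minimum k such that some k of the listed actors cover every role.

3

Take {Bravo, Comet, Delta}. Their union is {Q0, Q1, Q2, Q3, Q4, Q5, Q6, Q7, Q8}, which is all 9 roles.
Only Delta contains Q2, so Delta is forced; the remaining 5 roles need at least 2 more actors (each remaining actor adds at most 3) — so at least 3 actors are needed, and 3 is optimal.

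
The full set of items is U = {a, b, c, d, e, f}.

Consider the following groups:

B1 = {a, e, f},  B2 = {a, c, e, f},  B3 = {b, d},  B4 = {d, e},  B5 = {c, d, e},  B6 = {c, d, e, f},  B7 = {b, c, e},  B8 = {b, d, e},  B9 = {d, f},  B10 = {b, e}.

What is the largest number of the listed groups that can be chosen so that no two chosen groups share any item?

2

B2, B3 are pairwise disjoint (B2={a,c,e,f}; B3={b,d}).
Every remaining group overlaps one of these, and no 3 of the listed groups are pairwise disjoint, so 2 is the maximum.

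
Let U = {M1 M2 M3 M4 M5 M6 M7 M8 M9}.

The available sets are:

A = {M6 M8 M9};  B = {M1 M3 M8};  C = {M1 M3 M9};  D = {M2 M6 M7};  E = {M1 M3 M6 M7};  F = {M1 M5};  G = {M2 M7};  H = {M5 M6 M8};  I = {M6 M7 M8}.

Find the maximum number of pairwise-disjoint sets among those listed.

3

C, G, H are pairwise disjoint (C={M1,M3,M9}; G={M2,M7}; H={M5,M6,M8}).
Every remaining set overlaps one of these, and no 4 of the listed sets are pairwise disjoint, so 3 is the maximum.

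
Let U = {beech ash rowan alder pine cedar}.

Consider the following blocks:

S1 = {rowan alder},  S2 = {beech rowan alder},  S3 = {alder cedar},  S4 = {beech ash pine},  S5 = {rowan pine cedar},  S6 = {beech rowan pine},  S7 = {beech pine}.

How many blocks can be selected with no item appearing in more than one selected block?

S1, S7 are pairwise disjoint (S1={rowan,alder}; S7={beech,pine}).
Every remaining block overlaps one of these, and no 3 of the listed blocks are pairwise disjoint, so 2 is the maximum.

2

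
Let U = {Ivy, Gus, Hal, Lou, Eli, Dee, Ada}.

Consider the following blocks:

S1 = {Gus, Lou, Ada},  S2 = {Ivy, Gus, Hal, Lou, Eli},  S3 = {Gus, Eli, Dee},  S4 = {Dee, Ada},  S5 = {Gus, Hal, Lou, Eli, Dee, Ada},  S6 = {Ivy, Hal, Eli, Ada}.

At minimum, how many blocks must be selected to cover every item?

S5 and S6 cover everything between them: the union {Ivy, Gus, Hal, Lou, Eli, Dee, Ada} is all of U.
No single block has all 7 items (the largest, S5, has 6), so 2 is optimal.

2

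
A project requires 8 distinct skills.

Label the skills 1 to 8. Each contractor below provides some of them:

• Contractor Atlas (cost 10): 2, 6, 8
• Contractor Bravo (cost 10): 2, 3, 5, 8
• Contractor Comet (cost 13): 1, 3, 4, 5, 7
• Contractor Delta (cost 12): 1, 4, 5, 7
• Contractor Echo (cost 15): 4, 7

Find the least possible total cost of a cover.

Atlas, Comet together cover every skill (Atlas ∪ Comet = {1, 2, 3, 4, 5, 6, 7, 8}); total cost 10 + 13 = 23.
The greedy pick Bravo, Delta, Atlas costs 32; no covering selection beats 23.

23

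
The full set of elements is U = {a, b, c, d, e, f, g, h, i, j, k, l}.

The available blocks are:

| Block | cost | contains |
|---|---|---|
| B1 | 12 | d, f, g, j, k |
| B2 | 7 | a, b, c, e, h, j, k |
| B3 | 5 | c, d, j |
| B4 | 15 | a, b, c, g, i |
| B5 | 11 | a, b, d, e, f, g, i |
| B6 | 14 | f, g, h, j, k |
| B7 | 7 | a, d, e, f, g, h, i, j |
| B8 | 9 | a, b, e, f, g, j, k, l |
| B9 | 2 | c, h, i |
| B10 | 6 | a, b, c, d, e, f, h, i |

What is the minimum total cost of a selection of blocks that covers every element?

15

B8, B10 together cover every element (B8 ∪ B10 = {a, b, c, d, e, f, g, h, i, j, k, l}); total cost 9 + 6 = 15.
The greedy pick B9, B8, B3 costs 16; no covering selection beats 15.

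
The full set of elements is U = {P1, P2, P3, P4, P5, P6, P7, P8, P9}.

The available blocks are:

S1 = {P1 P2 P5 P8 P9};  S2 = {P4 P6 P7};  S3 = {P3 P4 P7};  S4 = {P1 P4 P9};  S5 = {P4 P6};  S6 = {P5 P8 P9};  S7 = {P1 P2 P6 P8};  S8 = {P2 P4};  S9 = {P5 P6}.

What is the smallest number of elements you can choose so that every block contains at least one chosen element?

3

The 3 elements {P1, P4, P5} hit every block.
No choice of 2 elements meets every block, so 3 is the minimum.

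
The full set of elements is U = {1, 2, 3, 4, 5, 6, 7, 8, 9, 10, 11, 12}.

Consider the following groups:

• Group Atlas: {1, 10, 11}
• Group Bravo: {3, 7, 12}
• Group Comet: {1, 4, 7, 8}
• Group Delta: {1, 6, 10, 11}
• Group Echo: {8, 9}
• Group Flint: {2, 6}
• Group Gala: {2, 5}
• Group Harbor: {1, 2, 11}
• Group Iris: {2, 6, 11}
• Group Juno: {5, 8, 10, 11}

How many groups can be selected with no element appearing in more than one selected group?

Atlas, Bravo, Echo, Gala are pairwise disjoint (Atlas={1,10,11}; Bravo={3,7,12}; Echo={8,9}; Gala={2,5}).
Every remaining group overlaps one of these, and no 5 of the listed groups are pairwise disjoint, so 4 is the maximum.

4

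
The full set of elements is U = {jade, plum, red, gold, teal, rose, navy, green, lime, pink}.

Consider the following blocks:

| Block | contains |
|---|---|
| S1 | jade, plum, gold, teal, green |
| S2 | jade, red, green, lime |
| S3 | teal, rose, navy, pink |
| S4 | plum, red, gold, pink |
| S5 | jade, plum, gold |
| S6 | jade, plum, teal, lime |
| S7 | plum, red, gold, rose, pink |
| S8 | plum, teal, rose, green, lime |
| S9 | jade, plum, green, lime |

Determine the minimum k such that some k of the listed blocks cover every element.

3

S2, S3, and S4 cover everything between them: the union {jade, plum, red, gold, teal, rose, navy, green, lime, pink} is all of U.
Only S3 contains navy, so S3 is forced; the remaining 6 elements need at least 2 more blocks (each remaining block adds at most 4) — so at least 3 blocks are needed, and 3 is optimal.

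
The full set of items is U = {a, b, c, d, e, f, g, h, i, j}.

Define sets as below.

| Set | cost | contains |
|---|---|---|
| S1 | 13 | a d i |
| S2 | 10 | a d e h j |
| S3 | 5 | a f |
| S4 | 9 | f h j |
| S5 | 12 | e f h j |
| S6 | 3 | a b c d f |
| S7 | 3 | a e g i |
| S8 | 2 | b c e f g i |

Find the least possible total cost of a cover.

12

S2, S8 together cover every item (S2 ∪ S8 = {a, b, c, d, e, f, g, h, i, j}); total cost 10 + 2 = 12.
The greedy pick S8, S6, S4 costs 14; no covering selection beats 12.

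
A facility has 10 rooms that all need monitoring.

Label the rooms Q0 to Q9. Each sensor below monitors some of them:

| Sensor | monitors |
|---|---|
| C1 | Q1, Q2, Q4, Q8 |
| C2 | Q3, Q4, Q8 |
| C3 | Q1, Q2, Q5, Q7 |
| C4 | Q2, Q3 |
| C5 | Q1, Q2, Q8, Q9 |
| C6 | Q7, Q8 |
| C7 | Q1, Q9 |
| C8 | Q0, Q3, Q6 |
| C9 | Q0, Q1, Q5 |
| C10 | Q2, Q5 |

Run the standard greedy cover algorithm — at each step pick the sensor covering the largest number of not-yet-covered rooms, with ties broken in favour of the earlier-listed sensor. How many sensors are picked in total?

Greedy: pick C1 (covers 4 new) → pick C8 (covers 3 new) → pick C3 (covers 2 new) → pick C5 (covers 1 new). Total picks: 4.

4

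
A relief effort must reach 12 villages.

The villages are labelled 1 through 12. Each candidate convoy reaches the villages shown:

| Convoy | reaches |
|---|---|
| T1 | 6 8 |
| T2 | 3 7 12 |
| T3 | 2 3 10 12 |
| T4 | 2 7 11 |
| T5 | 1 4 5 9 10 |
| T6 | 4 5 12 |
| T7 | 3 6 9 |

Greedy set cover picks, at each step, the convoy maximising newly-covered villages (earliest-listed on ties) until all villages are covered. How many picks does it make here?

4

Greedy: pick T5 (covers 5 new) → pick T2 (covers 3 new) → pick T1 (covers 2 new) → pick T4 (covers 2 new). Total picks: 4.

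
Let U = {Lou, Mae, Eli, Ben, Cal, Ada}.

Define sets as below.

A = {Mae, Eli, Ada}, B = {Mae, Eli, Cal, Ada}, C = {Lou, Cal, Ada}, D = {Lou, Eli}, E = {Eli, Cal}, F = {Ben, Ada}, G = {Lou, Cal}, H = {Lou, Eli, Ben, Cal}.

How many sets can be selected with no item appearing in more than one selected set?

A, G are pairwise disjoint (A={Mae,Eli,Ada}; G={Lou,Cal}).
Every remaining set overlaps one of these, and no 3 of the listed sets are pairwise disjoint, so 2 is the maximum.

2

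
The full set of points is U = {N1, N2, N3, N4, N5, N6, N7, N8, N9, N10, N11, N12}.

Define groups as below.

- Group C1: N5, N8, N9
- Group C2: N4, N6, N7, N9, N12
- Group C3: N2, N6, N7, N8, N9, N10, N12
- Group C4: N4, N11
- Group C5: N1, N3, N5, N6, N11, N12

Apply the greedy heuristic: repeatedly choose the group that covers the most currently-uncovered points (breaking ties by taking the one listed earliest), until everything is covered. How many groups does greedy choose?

Greedy: pick C3 (covers 7 new) → pick C5 (covers 4 new) → pick C2 (covers 1 new). Total picks: 3.

3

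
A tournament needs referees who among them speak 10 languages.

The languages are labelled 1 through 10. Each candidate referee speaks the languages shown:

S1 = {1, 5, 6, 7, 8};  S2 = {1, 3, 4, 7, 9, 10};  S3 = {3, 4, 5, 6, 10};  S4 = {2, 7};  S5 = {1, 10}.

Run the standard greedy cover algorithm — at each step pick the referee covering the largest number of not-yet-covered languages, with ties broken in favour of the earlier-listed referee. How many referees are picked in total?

Greedy: pick S2 (covers 6 new) → pick S1 (covers 3 new) → pick S4 (covers 1 new). Total picks: 3.

3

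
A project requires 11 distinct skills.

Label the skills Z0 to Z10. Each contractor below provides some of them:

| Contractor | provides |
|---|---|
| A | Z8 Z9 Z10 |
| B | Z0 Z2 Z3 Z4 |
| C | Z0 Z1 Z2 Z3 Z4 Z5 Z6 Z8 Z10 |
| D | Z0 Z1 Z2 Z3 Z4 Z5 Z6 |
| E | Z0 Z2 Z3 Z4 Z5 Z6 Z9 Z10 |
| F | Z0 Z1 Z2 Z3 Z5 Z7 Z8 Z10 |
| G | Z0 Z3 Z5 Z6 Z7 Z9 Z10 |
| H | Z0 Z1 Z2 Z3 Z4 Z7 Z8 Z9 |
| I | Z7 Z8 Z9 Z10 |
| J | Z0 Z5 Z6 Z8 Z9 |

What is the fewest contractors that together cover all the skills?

2

C and I together: C ∪ I = {Z0, Z1, Z2, Z3, Z4, Z5, Z6, Z7, Z8, Z9, Z10} — every skill is covered.
No single contractor has all 11 skills (the largest, C, has 9), so 2 is optimal.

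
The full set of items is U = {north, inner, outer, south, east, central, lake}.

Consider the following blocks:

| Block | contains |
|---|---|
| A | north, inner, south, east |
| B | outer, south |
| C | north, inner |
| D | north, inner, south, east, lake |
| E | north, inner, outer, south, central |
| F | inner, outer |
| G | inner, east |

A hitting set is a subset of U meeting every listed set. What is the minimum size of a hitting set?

2

H = {inner, outer} meets every block (each contains at least one member of H), and |H| = 2.
The blocks B, C are pairwise disjoint, so any hitting set needs a separate item for each — at least 2. Hence 2 is optimal.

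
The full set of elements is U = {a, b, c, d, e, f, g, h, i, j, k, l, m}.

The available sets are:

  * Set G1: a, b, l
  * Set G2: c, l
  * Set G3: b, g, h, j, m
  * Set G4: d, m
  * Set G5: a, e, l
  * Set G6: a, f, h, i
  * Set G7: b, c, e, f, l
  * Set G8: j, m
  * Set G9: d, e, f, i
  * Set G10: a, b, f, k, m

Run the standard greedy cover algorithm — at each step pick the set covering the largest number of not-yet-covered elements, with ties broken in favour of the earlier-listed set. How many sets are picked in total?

Greedy: pick G3 (covers 5 new) → pick G7 (covers 4 new) → pick G6 (covers 2 new) → pick G4 (covers 1 new) → pick G10 (covers 1 new). Total picks: 5.
(The true minimum cover uses only 4 sets, so greedy is not optimal here.)

5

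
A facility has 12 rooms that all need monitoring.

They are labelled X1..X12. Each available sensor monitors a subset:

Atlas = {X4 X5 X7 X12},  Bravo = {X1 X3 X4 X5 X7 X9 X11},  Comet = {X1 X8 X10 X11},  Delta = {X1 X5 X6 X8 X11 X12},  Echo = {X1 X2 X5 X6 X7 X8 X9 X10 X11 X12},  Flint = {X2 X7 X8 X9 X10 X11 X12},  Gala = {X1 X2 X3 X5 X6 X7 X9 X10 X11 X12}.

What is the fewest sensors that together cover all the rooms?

2

Bravo and Echo together: Bravo ∪ Echo = {X1, X2, X3, X4, X5, X6, X7, X8, X9, X10, X11, X12} — every room is covered.
No single sensor has all 12 rooms (the largest, Echo, has 10), so 2 is optimal.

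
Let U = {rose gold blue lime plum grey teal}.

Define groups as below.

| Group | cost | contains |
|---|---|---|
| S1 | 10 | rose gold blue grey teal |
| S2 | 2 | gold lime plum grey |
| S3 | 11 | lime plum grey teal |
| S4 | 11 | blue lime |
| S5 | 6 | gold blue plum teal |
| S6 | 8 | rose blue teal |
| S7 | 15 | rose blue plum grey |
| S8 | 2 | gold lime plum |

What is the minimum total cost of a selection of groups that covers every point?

10

S2, S6 together cover every point (S2 ∪ S6 = {rose, gold, blue, lime, plum, grey, teal}); total cost 2 + 8 = 10.
No covering selection has total cost below 10.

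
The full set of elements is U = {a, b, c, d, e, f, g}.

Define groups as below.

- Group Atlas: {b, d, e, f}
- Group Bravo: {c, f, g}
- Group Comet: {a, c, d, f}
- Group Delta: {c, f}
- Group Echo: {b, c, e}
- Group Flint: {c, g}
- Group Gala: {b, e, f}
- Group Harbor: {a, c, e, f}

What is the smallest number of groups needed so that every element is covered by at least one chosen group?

Atlas and Flint and Harbor together: Atlas ∪ Flint ∪ Harbor = {a, b, c, d, e, f, g} — every element is covered.
No 2 of the 8 groups cover everything (all 28 combinations miss at least one element), so 3 is optimal.

3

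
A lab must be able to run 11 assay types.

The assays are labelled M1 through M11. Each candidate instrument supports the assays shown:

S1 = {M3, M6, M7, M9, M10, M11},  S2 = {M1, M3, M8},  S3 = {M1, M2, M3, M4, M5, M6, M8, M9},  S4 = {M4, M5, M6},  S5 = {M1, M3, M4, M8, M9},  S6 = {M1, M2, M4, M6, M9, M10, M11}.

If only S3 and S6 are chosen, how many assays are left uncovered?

Union of S3, S6 = {M1, M2, M3, M4, M5, M6, M8, M9, M10, M11}.
Not covered: M7 — 1 assay.

1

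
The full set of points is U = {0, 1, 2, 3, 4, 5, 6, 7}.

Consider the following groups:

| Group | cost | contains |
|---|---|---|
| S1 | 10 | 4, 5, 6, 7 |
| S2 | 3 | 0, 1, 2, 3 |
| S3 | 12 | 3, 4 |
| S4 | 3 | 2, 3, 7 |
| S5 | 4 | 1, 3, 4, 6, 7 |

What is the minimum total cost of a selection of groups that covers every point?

13

S1, S2 together cover every point (S1 ∪ S2 = {0, 1, 2, 3, 4, 5, 6, 7}); total cost 10 + 3 = 13.
The greedy pick S2, S5, S1 costs 17; no covering selection beats 13.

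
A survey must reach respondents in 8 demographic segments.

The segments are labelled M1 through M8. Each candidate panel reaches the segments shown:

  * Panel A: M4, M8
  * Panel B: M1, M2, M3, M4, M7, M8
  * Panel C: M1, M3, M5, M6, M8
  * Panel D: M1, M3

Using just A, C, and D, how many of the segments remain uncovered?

Union of A, C, D = {M1, M3, M4, M5, M6, M8}.
Not covered: M2, M7 — 2 segments.

2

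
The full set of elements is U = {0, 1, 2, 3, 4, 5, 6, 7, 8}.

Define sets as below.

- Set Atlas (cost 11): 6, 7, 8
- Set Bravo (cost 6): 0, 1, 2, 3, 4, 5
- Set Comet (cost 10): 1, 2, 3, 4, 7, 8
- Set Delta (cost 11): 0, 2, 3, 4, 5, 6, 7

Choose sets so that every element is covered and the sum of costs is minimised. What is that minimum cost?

Atlas, Bravo together cover every element (Atlas ∪ Bravo = {0, 1, 2, 3, 4, 5, 6, 7, 8}); total cost 11 + 6 = 17.
No covering selection has total cost below 17.

17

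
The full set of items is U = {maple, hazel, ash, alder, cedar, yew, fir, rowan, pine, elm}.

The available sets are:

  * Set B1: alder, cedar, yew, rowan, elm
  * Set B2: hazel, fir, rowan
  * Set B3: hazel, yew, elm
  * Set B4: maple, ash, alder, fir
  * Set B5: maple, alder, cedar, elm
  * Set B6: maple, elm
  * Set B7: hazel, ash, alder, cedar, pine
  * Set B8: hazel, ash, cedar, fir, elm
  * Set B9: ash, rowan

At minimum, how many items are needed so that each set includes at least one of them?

3

Take H = {ash, fir, elm}. Each listed set contains at least one of these, so H is a hitting set of size 3.
No choice of 2 items meets every set, so 3 is the minimum.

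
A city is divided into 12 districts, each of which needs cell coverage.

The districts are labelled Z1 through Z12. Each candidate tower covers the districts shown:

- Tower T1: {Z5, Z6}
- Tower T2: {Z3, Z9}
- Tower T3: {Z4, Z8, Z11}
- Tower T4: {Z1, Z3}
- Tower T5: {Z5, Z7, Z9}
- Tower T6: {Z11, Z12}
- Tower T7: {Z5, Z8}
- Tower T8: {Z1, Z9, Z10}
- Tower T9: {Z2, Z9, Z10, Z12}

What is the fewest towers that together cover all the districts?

5

Take {T1, T3, T4, T5, T9}. Their union is {Z1, Z2, Z3, Z4, Z5, Z6, Z7, Z8, Z9, Z10, Z11, Z12}, which is all 12 districts.
No 4 of the 9 towers cover everything (all 126 combinations miss at least one district), so 5 is optimal.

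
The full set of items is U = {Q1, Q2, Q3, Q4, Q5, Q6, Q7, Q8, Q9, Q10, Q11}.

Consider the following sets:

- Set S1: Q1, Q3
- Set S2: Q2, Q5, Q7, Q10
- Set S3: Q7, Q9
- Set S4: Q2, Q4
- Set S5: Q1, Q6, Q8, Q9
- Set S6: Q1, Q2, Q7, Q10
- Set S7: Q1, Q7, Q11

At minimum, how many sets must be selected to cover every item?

5

S1, S2, S4, S5, and S7 cover everything between them: the union {Q1, Q2, Q3, Q4, Q5, Q6, Q7, Q8, Q9, Q10, Q11} is all of U.
No 4 of the 7 sets cover everything (all 35 combinations miss at least one item), so 5 is optimal.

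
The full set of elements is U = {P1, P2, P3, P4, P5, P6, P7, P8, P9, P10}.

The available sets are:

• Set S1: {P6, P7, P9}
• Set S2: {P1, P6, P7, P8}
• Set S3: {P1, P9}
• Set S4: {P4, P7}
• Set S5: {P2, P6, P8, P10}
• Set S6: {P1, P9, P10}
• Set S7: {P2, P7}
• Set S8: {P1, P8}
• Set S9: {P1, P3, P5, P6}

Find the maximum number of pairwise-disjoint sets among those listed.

S3, S4, S5 are pairwise disjoint (S3={P1,P9}; S4={P4,P7}; S5={P2,P6,P8,P10}).
Every remaining set overlaps one of these, and no 4 of the listed sets are pairwise disjoint, so 3 is the maximum.

3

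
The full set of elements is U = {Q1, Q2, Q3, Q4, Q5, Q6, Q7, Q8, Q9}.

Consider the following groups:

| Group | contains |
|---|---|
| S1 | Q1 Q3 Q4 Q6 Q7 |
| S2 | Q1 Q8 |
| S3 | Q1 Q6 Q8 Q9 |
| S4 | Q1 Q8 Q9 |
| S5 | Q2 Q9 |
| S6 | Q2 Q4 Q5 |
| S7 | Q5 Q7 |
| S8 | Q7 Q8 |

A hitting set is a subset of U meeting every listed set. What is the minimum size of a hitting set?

The 3 elements {Q2, Q7, Q8} hit every group.
The groups S2, S5, S7 are pairwise disjoint, so any hitting set needs a separate element for each — at least 3. Hence 3 is optimal.

3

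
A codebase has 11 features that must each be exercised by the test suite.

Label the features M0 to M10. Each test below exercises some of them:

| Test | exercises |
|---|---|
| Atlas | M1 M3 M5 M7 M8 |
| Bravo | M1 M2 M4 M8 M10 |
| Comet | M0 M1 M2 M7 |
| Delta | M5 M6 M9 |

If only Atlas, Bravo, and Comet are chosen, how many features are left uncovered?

Union of Atlas, Bravo, Comet = {M0, M1, M2, M3, M4, M5, M7, M8, M10}.
Not covered: M6, M9 — 2 features.

2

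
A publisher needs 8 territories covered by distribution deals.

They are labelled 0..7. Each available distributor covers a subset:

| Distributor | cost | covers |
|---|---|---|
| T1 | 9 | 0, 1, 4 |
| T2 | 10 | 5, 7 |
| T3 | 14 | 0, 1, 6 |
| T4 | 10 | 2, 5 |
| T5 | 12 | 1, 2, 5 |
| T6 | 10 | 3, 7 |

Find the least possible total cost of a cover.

T1, T3, T4, T6 together cover every territory (T1 ∪ T3 ∪ T4 ∪ T6 = {0, 1, 2, 3, 4, 5, 6, 7}); total cost 9 + 14 + 10 + 10 = 43.
The greedy pick T1, T2, T4, T6, T3 costs 53; no covering selection beats 43.

43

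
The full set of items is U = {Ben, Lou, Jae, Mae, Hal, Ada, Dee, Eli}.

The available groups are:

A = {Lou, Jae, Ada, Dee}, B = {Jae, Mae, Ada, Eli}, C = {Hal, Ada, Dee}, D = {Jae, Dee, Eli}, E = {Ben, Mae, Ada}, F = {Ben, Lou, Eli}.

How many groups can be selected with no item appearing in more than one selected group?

C, F are pairwise disjoint (C={Hal,Ada,Dee}; F={Ben,Lou,Eli}).
Every remaining group overlaps one of these, and no 3 of the listed groups are pairwise disjoint, so 2 is the maximum.

2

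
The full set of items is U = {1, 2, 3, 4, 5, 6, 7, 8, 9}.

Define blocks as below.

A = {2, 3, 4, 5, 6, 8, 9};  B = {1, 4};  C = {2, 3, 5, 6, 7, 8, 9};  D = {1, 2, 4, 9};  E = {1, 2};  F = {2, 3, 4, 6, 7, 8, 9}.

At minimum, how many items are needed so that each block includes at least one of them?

2

Take H = {1, 6}. Each listed block contains at least one of these, so H is a hitting set of size 2.
The blocks B, C are pairwise disjoint, so any hitting set needs a separate item for each — at least 2. Hence 2 is optimal.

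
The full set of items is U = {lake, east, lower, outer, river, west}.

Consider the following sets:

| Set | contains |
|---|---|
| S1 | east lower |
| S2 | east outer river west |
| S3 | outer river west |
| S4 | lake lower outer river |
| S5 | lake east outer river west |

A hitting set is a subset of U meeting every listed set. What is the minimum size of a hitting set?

Take H = {east, river}. Each listed set contains at least one of these, so H is a hitting set of size 2.
The sets S1, S3 are pairwise disjoint, so any hitting set needs a separate item for each — at least 2. Hence 2 is optimal.

2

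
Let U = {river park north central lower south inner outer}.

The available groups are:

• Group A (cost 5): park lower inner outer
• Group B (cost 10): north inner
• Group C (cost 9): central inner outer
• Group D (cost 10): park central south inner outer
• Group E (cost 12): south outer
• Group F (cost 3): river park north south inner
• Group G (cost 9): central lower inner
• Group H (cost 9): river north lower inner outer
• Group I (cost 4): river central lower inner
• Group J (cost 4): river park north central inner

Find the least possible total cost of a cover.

A, F, I together cover every item (A ∪ F ∪ I = {river, park, north, central, lower, south, inner, outer}); total cost 5 + 3 + 4 = 12.
No covering selection has total cost below 12.

12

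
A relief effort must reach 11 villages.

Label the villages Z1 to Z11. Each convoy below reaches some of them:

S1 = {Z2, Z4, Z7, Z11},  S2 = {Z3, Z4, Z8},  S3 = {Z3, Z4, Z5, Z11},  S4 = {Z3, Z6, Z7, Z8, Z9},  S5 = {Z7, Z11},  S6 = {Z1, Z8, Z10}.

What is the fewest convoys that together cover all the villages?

4

S1 and S3 and S4 and S6 together: S1 ∪ S3 ∪ S4 ∪ S6 = {Z1, Z2, Z3, Z4, Z5, Z6, Z7, Z8, Z9, Z10, Z11} — every village is covered.
No 3 of the 6 convoys cover everything (all 20 combinations miss at least one village), so 4 is optimal.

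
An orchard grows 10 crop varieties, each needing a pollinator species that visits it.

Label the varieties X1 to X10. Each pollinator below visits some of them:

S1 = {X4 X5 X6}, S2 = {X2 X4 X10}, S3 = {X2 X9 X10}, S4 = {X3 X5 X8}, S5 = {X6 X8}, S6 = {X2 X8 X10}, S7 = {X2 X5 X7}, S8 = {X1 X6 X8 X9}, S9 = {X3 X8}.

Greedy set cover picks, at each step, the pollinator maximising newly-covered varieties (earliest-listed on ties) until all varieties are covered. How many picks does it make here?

4

Greedy: pick S8 (covers 4 new) → pick S2 (covers 3 new) → pick S4 (covers 2 new) → pick S7 (covers 1 new). Total picks: 4.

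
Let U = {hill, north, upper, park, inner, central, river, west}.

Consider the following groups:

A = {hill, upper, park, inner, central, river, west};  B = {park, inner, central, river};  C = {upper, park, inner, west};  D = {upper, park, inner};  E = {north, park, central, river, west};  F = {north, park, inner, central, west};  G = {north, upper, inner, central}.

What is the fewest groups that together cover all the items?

2

A and E cover everything between them: the union {hill, north, upper, park, inner, central, river, west} is all of U.
No single group has all 8 items (the largest, A, has 7), so 2 is optimal.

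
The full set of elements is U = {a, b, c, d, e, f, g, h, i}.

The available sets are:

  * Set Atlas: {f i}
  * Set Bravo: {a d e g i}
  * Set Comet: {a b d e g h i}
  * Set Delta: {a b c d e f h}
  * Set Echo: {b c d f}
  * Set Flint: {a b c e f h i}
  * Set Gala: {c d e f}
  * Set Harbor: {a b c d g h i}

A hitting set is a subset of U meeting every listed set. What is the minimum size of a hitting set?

Take T = {d, i}. Each listed set contains at least one of these, so T is a hitting set of size 2.
No single element lies in every set, so at least 2 are needed and 2 is optimal.

2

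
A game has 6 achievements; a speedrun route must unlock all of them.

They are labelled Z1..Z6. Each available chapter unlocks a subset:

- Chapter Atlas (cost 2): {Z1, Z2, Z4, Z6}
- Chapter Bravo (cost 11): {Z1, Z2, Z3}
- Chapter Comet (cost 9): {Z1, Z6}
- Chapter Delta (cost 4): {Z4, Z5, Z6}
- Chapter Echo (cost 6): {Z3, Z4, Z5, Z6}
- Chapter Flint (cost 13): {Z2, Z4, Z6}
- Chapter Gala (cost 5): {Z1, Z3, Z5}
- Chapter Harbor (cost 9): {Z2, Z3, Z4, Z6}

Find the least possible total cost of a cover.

Atlas, Gala together cover every achievement (Atlas ∪ Gala = {Z1, Z2, Z3, Z4, Z5, Z6}); total cost 2 + 5 = 7.
No covering selection has total cost below 7.

7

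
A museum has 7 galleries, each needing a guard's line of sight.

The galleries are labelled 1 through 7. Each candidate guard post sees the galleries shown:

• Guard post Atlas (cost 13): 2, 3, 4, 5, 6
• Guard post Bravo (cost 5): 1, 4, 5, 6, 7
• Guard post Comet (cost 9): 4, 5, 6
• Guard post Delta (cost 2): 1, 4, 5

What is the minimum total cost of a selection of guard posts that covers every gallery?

18

Atlas, Bravo together cover every gallery (Atlas ∪ Bravo = {1, 2, 3, 4, 5, 6, 7}); total cost 13 + 5 = 18.
The greedy pick Delta, Bravo, Atlas costs 20; no covering selection beats 18.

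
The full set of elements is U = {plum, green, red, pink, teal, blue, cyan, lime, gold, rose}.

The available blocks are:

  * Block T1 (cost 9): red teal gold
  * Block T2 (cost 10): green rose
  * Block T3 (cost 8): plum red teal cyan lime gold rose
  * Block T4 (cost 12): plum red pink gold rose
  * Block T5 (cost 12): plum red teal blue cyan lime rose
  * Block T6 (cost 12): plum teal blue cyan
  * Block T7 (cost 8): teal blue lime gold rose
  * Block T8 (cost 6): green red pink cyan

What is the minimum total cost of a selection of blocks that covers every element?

22

T3, T7, T8 together cover every element (T3 ∪ T7 ∪ T8 = {plum, green, red, pink, teal, blue, cyan, lime, gold, rose}); total cost 8 + 8 + 6 = 22.
No covering selection has total cost below 22.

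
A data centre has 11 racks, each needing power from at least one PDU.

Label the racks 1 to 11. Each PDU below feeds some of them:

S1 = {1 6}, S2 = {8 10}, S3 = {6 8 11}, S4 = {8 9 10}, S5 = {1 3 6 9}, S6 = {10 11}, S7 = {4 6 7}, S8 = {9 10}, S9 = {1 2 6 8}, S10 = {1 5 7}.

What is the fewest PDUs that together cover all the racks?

5

S5 and S6 and S7 and S9 and S10 together: S5 ∪ S6 ∪ S7 ∪ S9 ∪ S10 = {1, 2, 3, 4, 5, 6, 7, 8, 9, 10, 11} — every rack is covered.
Only S9 contains 2, so S9 is forced; the remaining 7 racks need at least 4 more PDUs (each remaining PDU adds at most 2) — so at least 5 PDUs are needed, and 5 is optimal.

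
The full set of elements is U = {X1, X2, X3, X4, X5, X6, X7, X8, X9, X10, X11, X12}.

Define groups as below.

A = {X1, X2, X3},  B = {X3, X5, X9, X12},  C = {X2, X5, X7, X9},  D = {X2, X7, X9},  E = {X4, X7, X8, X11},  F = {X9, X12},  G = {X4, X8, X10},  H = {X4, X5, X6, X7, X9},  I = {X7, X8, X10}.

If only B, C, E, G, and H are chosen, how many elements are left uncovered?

Union of B, C, E, G, H = {X2, X3, X4, X5, X6, X7, X8, X9, X10, X11, X12}.
Not covered: X1 — 1 element.

1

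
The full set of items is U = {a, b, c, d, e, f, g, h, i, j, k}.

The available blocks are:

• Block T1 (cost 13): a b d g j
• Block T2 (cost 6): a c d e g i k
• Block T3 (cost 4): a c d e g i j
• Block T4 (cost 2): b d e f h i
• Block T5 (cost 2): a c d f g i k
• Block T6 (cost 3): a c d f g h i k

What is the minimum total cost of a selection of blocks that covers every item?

8

T3, T4, T5 together cover every item (T3 ∪ T4 ∪ T5 = {a, b, c, d, e, f, g, h, i, j, k}); total cost 4 + 2 + 2 = 8.
No covering selection has total cost below 8.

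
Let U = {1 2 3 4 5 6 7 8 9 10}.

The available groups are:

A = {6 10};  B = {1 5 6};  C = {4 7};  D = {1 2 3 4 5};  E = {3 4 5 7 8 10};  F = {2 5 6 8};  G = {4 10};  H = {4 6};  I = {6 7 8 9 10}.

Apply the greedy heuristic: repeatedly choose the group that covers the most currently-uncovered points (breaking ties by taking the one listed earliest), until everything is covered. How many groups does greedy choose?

Greedy: pick E (covers 6 new) → pick B (covers 2 new) → pick D (covers 1 new) → pick I (covers 1 new). Total picks: 4.
(The true minimum cover uses only 2 groups, so greedy is not optimal here.)

4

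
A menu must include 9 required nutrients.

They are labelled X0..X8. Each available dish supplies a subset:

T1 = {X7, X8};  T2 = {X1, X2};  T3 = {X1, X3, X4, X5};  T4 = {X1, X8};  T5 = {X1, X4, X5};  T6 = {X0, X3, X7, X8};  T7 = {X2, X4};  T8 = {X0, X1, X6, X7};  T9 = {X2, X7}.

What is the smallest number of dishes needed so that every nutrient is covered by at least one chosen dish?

4

T2 and T3 and T6 and T8 together: T2 ∪ T3 ∪ T6 ∪ T8 = {X0, X1, X2, X3, X4, X5, X6, X7, X8} — every nutrient is covered.
No 3 of the 9 dishes cover everything (all 84 combinations miss at least one nutrient), so 4 is optimal.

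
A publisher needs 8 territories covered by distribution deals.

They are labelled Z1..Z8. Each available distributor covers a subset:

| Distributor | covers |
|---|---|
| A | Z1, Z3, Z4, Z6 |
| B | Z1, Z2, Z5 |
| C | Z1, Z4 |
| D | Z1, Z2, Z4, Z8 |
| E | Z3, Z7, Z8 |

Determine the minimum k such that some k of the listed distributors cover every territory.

A and B and E together: A ∪ B ∪ E = {Z1, Z2, Z3, Z4, Z5, Z6, Z7, Z8} — every territory is covered.
Only B contains Z5, so B is forced; the remaining 5 territories need at least 2 more distributors (each remaining distributor adds at most 3) — so at least 3 distributors are needed, and 3 is optimal.

3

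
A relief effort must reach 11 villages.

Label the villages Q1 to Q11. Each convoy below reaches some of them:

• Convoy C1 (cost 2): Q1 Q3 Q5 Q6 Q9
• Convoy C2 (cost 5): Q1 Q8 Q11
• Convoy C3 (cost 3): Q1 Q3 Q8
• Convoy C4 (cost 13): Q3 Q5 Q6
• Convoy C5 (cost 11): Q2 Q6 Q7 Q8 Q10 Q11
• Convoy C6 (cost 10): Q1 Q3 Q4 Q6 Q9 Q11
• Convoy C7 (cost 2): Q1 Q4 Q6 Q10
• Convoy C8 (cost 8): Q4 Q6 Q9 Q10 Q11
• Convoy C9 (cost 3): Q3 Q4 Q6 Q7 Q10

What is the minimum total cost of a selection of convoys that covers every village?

15

C1, C5, C7 together cover every village (C1 ∪ C5 ∪ C7 = {Q1, Q2, Q3, Q4, Q5, Q6, Q7, Q8, Q9, Q10, Q11}); total cost 2 + 11 + 2 = 15.
The greedy pick C1, C7, C2, C9, C5 costs 23; no covering selection beats 15.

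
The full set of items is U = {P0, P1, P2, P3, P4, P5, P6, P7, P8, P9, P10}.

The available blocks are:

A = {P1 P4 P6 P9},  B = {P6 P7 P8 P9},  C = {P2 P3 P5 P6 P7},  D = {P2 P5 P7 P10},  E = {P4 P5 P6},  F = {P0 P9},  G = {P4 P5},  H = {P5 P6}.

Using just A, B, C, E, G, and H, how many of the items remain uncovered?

2

Union of A, B, C, E, G, H = {P1, P2, P3, P4, P5, P6, P7, P8, P9}.
Not covered: P0, P10 — 2 items.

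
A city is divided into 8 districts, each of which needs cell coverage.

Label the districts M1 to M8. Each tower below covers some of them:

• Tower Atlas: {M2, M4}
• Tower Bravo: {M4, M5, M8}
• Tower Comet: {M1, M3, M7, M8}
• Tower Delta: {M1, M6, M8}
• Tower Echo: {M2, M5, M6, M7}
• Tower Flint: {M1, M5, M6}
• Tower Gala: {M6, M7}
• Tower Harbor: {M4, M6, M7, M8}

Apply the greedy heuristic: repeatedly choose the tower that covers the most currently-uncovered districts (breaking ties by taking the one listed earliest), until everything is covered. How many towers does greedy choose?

Greedy: pick Comet (covers 4 new) → pick Echo (covers 3 new) → pick Atlas (covers 1 new). Total picks: 3.

3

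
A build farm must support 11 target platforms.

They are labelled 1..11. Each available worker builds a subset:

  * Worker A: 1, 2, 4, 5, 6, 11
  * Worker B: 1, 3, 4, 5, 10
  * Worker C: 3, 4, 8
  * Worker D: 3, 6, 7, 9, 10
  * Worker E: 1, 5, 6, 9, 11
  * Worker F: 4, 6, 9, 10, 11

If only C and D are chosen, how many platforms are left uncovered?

Union of C, D = {3, 4, 6, 7, 8, 9, 10}.
Not covered: 1, 2, 5, 11 — 4 platforms.

4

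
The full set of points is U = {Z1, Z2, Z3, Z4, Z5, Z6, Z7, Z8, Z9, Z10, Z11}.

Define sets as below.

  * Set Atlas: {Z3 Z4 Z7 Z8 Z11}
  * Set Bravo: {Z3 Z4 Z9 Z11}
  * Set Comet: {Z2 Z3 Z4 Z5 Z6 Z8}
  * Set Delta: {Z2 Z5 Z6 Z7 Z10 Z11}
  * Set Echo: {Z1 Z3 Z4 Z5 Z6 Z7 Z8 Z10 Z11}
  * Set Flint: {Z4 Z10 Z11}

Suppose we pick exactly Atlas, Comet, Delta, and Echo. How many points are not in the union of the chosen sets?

1

Union of Atlas, Comet, Delta, Echo = {Z1, Z2, Z3, Z4, Z5, Z6, Z7, Z8, Z10, Z11}.
Not covered: Z9 — 1 point.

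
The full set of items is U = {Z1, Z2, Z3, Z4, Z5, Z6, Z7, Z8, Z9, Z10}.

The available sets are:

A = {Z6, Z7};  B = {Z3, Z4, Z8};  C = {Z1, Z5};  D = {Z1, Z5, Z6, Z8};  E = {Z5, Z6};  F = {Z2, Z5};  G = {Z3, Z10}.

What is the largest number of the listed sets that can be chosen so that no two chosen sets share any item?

A, B, C are pairwise disjoint (A={Z6,Z7}; B={Z3,Z4,Z8}; C={Z1,Z5}).
Every remaining set overlaps one of these, and no 4 of the listed sets are pairwise disjoint, so 3 is the maximum.

3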